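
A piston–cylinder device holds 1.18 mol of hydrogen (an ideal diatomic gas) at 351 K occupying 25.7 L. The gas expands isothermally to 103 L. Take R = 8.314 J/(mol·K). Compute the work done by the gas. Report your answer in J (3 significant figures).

W ≈ 4780 J

Isothermal: W = nRT ln(V₂/V₁).
W = (1.18)(8.314)(351) × ln(103/25.7)
  = 3443 × 1.388
W_by_gas = 4780 J.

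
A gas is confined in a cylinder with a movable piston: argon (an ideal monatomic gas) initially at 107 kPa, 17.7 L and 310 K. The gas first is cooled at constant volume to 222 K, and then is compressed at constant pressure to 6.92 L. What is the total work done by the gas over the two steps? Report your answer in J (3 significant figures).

Step 1 (isochoric): W = 0 (constant volume).
After step 1: P = 76.63 kPa (V unchanged).
Step 2 (isobaric): W = PΔV = (76.63 kPa)(6.92 − 17.7 L) = -826 J.
W_total = 0 − 826 = -826 J.

W_total ≈ -826 J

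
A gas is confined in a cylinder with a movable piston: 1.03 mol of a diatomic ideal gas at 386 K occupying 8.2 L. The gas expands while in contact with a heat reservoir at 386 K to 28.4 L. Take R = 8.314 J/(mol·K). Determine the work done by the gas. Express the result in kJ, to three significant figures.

W ≈ 4.11 kJ

Isothermal: W = nRT ln(V₂/V₁).
W = (1.03)(8.314)(386) × ln(28.4/8.2)
  = 3305 × 1.242
W_by_gas = 4106 J.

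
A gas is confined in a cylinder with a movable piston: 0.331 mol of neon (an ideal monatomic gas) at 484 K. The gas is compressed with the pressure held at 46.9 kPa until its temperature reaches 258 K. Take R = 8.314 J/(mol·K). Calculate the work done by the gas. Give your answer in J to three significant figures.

W ≈ -622 J

Isobaric: W = P ΔV = nR ΔT.
W = (0.331)(8.314)(258 − 484) = -621.9 J.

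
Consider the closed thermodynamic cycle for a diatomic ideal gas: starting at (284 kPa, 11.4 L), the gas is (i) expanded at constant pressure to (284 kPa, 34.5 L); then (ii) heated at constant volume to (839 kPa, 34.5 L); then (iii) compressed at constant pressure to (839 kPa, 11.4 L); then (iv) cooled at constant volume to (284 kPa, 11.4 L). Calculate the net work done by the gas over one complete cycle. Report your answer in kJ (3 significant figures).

Constant-volume legs do no work.
W(i) = (284)(34.5 − 11.4) = 6560 J; W(iii) = (839)(11.4 − 34.5) = -19381 J.
W_net = 6560 − 19381 = -12820 J (the counter-clockwise enclosed area).

W_net ≈ -12.8 kJ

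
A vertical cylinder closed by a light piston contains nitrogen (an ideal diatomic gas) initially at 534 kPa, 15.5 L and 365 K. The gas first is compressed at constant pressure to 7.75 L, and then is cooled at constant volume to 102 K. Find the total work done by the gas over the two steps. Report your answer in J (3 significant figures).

Step 1 (isobaric): W = PΔV = (534 kPa)(7.75 − 15.5 L) = -4138 J.
Step 2 (isochoric): W = 0 (constant volume).
W_total = -4138 + 0 = -4138 J.

W_total ≈ -4140 J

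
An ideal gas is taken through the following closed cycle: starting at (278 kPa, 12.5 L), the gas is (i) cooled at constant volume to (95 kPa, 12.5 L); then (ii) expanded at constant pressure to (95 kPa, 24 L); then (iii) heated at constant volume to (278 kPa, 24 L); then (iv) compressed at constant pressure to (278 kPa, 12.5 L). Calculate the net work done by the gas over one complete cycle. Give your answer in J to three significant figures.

W_net ≈ -2100 J

Constant-volume legs do no work.
W(ii) = (95)(24 − 12.5) = 1092 J; W(iv) = (278)(12.5 − 24) = -3197 J.
W_net = 1092 − 3197 = -2104 J (the counter-clockwise enclosed area).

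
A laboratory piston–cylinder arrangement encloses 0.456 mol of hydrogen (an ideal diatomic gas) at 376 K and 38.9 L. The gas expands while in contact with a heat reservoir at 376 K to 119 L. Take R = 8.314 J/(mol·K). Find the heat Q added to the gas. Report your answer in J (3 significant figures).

Q ≈ 1590 J

Isothermal ⇒ ΔU = 0, so Q = W = nRT ln(V₂/V₁).
Q = (0.456)(8.314)(376) ln(119/38.9) = 1425 × 1.118 = 1594 J.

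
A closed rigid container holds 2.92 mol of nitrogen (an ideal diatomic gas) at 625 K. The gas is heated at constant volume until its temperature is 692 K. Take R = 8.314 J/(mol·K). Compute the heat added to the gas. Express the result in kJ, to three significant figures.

Q ≈ 4.07 kJ

Constant volume ⇒ W = 0, so Q = ΔU = nCᵥΔT with Cᵥ = 5R/2 = 20.79 J/(mol·K).
ΔU = (2.92)(20.79)(692 − 625) = 4066 J.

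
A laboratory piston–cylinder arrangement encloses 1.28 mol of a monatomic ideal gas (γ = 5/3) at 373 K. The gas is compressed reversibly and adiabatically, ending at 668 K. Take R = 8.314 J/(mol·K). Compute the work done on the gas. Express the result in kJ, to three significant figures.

W ≈ 4.71 kJ

Adiabatic ⇒ Q = 0, so W_by = −ΔU = nCᵥ(T₁ − T₂).
Cᵥ = 3R/2 = 12.47 J/(mol·K).
W = (1.28)(12.47)(373 − 668) = -4709 J.
Work on gas = −W_by = 4709 J.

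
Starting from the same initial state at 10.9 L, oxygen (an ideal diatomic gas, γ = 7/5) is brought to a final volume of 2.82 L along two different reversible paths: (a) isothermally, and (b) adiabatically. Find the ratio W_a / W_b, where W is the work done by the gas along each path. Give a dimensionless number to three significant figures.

Path (a) isothermal: W = P₁V₁ ln(V₂/V₁) → W_a/(P₁V₁) = -1.352.
Path (b) adiabatic: W = P₁V₁(1 − (V₁/V₂)^(γ−1))/(γ−1) → W_b/(P₁V₁) = -1.793.
W_a / W_b = -1.352 / -1.793 = 0.7538.

W_a / W_b ≈ 0.754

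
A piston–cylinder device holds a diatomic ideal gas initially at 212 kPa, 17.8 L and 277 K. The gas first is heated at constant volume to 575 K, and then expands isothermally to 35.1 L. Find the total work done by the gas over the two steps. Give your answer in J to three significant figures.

Step 1 (isochoric): W = 0 (constant volume).
After step 1: P = 440.1 kPa (V unchanged).
Step 2 (isothermal): W = P₁V₁ ln(V₂/V₁) = (7833) ln(35.1/17.8) = 5319 J.
W_total = 0 + 5319 = 5319 J.

W_total ≈ 5320 J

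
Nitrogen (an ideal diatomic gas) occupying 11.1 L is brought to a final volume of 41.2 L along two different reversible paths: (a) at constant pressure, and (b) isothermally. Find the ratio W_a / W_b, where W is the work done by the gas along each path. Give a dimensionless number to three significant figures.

W_a / W_b ≈ 2.07

Path (a) isobaric: W = P₁(V₂ − V₁) → W_a/(P₁V₁) = 2.712.
Path (b) isothermal: W = P₁V₁ ln(V₂/V₁) → W_b/(P₁V₁) = 1.311.
W_a / W_b = 2.712 / 1.311 = 2.068.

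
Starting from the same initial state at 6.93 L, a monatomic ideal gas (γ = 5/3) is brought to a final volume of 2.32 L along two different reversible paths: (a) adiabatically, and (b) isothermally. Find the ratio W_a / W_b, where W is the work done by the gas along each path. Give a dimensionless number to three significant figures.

Path (a) adiabatic: W = P₁V₁(1 − (V₁/V₂)^(γ−1))/(γ−1) → W_a/(P₁V₁) = -1.611.
Path (b) isothermal: W = P₁V₁ ln(V₂/V₁) → W_b/(P₁V₁) = -1.094.
W_a / W_b = -1.611 / -1.094 = 1.472.

W_a / W_b ≈ 1.47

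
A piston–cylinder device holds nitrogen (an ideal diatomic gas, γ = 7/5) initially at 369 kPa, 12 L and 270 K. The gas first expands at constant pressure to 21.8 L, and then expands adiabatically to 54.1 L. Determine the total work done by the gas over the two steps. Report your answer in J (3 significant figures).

W_total ≈ 9750 J

Step 1 (isobaric): W = PΔV = (369 kPa)(21.8 − 12 L) = 3616 J.
After step 1: P = 369 kPa, V = 21.8 L, T = 490.5 K.
Step 2 (adiabatic): W = (P₁V₁ − P₂V₂)/(γ−1) = (8044 − 5592)/0.4 = 6130 J.
W_total = 3616 + 6130 = 9746 J.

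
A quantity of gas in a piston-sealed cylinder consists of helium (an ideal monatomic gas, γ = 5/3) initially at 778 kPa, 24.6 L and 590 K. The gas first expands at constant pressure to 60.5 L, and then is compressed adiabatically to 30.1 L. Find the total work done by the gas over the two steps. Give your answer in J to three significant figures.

Step 1 (isobaric): W = PΔV = (778 kPa)(60.5 − 24.6 L) = 27930 J.
After step 1: P = 778 kPa, V = 60.5 L, T = 1451 K.
Step 2 (adiabatic): W = (P₁V₁ − P₂V₂)/(γ−1) = (47069 − 74965)/0.667 = -41845 J.
W_total = 27930 − 41845 = -13914 J.

W_total ≈ -13900 J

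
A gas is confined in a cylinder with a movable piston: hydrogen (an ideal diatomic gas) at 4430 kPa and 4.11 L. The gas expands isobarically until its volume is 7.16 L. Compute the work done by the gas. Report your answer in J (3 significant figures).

Isobaric: W = P ΔV.
W = (4430 kPa)(7.16 − 4.11 L) = (4430)(3.05) = 13512 J.

W ≈ 13500 J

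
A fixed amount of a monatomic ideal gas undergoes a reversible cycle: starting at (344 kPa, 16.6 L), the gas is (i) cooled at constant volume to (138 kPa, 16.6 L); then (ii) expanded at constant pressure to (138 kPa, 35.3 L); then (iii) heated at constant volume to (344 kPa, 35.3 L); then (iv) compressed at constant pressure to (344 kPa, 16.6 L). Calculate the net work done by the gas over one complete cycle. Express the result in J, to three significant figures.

W_net ≈ -3850 J

Constant-volume legs do no work.
W(ii) = (138)(35.3 − 16.6) = 2581 J; W(iv) = (344)(16.6 − 35.3) = -6433 J.
W_net = 2581 − 6433 = -3852 J (the counter-clockwise enclosed area).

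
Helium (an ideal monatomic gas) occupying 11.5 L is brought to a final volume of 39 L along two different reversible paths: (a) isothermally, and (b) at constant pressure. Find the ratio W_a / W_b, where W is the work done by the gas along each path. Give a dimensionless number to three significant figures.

Path (a) isothermal: W = P₁V₁ ln(V₂/V₁) → W_a/(P₁V₁) = 1.221.
Path (b) isobaric: W = P₁(V₂ − V₁) → W_b/(P₁V₁) = 2.391.
W_a / W_b = 1.221 / 2.391 = 0.5107.

W_a / W_b ≈ 0.511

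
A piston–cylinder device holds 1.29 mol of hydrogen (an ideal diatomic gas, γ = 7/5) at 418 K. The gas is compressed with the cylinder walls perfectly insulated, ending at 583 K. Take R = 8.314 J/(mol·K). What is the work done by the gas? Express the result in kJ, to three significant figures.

Adiabatic ⇒ Q = 0, so W_by = −ΔU = nCᵥ(T₁ − T₂).
Cᵥ = 5R/2 = 20.79 J/(mol·K).
W = (1.29)(20.79)(418 − 583) = -4424 J.

W ≈ -4.42 kJ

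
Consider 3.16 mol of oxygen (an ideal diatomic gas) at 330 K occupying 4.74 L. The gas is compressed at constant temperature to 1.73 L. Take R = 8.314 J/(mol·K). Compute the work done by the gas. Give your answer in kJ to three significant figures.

W ≈ -8.74 kJ

Isothermal: W = nRT ln(V₂/V₁).
W = (3.16)(8.314)(330) × ln(1.73/4.74)
  = 8670 × -1.008
W_by_gas = -8738 J.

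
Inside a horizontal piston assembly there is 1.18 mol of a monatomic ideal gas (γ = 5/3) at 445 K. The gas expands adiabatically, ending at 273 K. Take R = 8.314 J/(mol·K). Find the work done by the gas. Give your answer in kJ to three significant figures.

W ≈ 2.53 kJ

Adiabatic ⇒ Q = 0, so W_by = −ΔU = nCᵥ(T₁ − T₂).
Cᵥ = 3R/2 = 12.47 J/(mol·K).
W = (1.18)(12.47)(445 − 273) = 2531 J.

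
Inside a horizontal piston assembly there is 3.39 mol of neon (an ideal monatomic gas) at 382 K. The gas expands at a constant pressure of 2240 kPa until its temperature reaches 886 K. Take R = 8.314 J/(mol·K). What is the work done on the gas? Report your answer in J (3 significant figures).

W ≈ -14200 J

Isobaric: W = P ΔV = nR ΔT.
W = (3.39)(8.314)(886 − 382) = 14205 J.
Work on gas = −W_by = -14205 J.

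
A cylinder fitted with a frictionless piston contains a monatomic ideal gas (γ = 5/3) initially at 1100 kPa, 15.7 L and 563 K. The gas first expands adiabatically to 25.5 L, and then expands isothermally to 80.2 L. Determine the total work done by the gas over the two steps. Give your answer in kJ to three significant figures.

W_total ≈ 21.5 kJ

Step 1 (adiabatic): W = (P₁V₁ − P₂V₂)/(γ−1) = (17270 − 12499)/0.667 = 7157 J.
After step 1: P = 490.1 kPa, V = 25.5 L, T = 407.5 K.
Step 2 (isothermal): W = P₁V₁ ln(V₂/V₁) = (12499) ln(80.2/25.5) = 14322 J.
W_total = 7157 + 14322 = 21479 J.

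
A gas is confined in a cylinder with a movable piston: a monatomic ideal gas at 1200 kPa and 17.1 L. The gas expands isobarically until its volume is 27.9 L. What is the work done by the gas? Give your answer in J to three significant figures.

W ≈ 13000 J

Isobaric: W = P ΔV.
W = (1200 kPa)(27.9 − 17.1 L) = (1200)(10.8) = 12960 J.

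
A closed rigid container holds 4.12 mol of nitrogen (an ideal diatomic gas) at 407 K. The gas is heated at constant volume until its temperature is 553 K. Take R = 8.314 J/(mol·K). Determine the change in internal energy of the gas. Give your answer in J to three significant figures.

Constant volume ⇒ W = 0, so Q = ΔU = nCᵥΔT with Cᵥ = 5R/2 = 20.79 J/(mol·K).
ΔU = (4.12)(20.79)(553 − 407) = 12503 J.

ΔU ≈ 12500 J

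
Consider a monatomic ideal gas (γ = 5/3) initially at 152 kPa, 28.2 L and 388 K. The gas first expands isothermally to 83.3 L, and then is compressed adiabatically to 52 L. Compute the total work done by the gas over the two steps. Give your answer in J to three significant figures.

Step 1 (isothermal): W = P₁V₁ ln(V₂/V₁) = (4286) ln(83.3/28.2) = 4643 J.
After step 1: P = 51.46 kPa, V = 83.3 L, T = 388 K.
Step 2 (adiabatic): W = (P₁V₁ − P₂V₂)/(γ−1) = (4286 − 5868)/0.667 = -2373 J.
W_total = 4643 − 2373 = 2270 J.

W_total ≈ 2270 J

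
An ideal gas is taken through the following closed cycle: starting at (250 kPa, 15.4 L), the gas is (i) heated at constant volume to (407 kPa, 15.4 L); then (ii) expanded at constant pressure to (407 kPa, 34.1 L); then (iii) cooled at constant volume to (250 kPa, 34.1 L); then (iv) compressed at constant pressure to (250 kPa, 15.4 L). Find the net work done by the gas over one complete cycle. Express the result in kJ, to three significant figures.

Constant-volume legs do no work.
W(ii) = (407)(34.1 − 15.4) = 7611 J; W(iv) = (250)(15.4 − 34.1) = -4675 J.
W_net = 7611 − 4675 = 2936 J (the clockwise enclosed area).

W_net ≈ 2.94 kJ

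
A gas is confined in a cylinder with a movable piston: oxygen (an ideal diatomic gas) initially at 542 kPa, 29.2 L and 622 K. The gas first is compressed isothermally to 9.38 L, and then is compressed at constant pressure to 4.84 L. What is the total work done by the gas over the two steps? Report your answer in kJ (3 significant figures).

Step 1 (isothermal): W = P₁V₁ ln(V₂/V₁) = (15826) ln(9.38/29.2) = -17972 J.
After step 1: P = 1687 kPa, V = 9.38 L, T = 622 K.
Step 2 (isobaric): W = PΔV = (1687 kPa)(4.84 − 9.38 L) = -7660 J.
W_total = -17972 − 7660 = -25632 J.

W_total ≈ -25.6 kJ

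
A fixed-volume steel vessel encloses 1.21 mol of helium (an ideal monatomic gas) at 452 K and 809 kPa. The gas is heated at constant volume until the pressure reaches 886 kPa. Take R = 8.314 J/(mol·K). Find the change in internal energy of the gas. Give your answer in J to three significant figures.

Constant volume ⇒ W = 0, so Q = ΔU = nCᵥΔT with Cᵥ = 3R/2 = 12.47 J/(mol·K).
At constant V, T₂/T₁ = P₂/P₁ ⇒ ΔT = T₁(P₂/P₁ − 1) = 452·(886/809 − 1) = 43.02 K.
ΔU = (1.21)(12.47)(43.02) = 649.2 J.

ΔU ≈ 649 J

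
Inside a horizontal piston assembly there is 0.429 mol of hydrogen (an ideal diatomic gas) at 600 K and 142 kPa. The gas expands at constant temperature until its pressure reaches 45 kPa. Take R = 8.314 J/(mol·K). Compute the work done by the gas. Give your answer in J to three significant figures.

W ≈ 2460 J

Isothermal process: W = nRT ln(V₂/V₁) = nRT ln(P₁/P₂).
W = (0.429)(8.314)(600) × ln(142/45)
  = 2140 × ln(3.156) = 2140 × 1.149
W_by_gas = 2459 J.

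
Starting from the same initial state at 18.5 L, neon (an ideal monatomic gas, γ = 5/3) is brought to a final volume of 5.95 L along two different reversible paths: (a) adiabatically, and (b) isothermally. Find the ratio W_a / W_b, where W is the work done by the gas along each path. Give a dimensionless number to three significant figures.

W_a / W_b ≈ 1.49

Path (a) adiabatic: W = P₁V₁(1 − (V₁/V₂)^(γ−1))/(γ−1) → W_a/(P₁V₁) = -1.695.
Path (b) isothermal: W = P₁V₁ ln(V₂/V₁) → W_b/(P₁V₁) = -1.134.
W_a / W_b = -1.695 / -1.134 = 1.495.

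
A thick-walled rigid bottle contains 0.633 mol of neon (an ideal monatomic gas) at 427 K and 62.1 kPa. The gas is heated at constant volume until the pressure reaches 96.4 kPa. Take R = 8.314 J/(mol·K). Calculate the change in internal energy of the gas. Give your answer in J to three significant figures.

Constant volume ⇒ W = 0, so Q = ΔU = nCᵥΔT with Cᵥ = 3R/2 = 12.47 J/(mol·K).
At constant V, T₂/T₁ = P₂/P₁ ⇒ ΔT = T₁(P₂/P₁ − 1) = 427·(96.4/62.1 − 1) = 235.8 K.
ΔU = (0.633)(12.47)(235.8) = 1862 J.

ΔU ≈ 1860 J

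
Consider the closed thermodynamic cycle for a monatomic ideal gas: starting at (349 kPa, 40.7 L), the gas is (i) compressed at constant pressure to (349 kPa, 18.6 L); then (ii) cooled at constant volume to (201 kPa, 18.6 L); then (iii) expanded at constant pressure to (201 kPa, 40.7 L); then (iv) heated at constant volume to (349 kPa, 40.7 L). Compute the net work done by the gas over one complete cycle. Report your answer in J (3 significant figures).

Constant-volume legs do no work.
W(i) = (349)(18.6 − 40.7) = -7713 J; W(iii) = (201)(40.7 − 18.6) = 4442 J.
W_net = -7713 + 4442 = -3271 J (the counter-clockwise enclosed area).

W_net ≈ -3270 J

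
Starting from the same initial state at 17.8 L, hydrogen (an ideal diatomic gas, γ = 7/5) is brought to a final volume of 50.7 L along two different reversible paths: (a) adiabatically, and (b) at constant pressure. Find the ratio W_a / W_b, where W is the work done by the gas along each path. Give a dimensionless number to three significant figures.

Path (a) adiabatic: W = P₁V₁(1 − (V₁/V₂)^(γ−1))/(γ−1) → W_a/(P₁V₁) = 0.8552.
Path (b) isobaric: W = P₁(V₂ − V₁) → W_b/(P₁V₁) = 1.848.
W_a / W_b = 0.8552 / 1.848 = 0.4627.

W_a / W_b ≈ 0.463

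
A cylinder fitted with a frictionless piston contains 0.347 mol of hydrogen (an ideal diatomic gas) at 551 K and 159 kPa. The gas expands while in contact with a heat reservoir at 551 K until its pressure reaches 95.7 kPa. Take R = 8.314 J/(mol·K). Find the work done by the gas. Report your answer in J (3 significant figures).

Isothermal process: W = nRT ln(V₂/V₁) = nRT ln(P₁/P₂).
W = (0.347)(8.314)(551) × ln(159/95.7)
  = 1590 × ln(1.661) = 1590 × 0.5077
W_by_gas = 807 J.

W ≈ 807 J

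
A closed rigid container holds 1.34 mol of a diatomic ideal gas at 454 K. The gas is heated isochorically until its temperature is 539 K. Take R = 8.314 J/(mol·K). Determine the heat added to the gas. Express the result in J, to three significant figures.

Constant volume ⇒ W = 0, so Q = ΔU = nCᵥΔT with Cᵥ = 5R/2 = 20.79 J/(mol·K).
ΔU = (1.34)(20.79)(539 − 454) = 2367 J.

Q ≈ 2370 J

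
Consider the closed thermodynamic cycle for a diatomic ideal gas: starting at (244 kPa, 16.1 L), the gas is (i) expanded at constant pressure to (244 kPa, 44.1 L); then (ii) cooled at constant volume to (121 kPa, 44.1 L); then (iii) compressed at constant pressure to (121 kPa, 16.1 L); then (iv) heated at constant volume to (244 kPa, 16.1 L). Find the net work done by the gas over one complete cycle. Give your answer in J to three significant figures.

W_net ≈ 3440 J

Constant-volume legs do no work.
W(i) = (244)(44.1 − 16.1) = 6832 J; W(iii) = (121)(16.1 − 44.1) = -3388 J.
W_net = 6832 − 3388 = 3444 J (the clockwise enclosed area).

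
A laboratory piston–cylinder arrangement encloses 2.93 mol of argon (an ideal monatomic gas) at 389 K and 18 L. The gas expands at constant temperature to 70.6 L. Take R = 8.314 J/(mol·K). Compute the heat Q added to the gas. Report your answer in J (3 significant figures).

Isothermal ⇒ ΔU = 0, so Q = W = nRT ln(V₂/V₁).
Q = (2.93)(8.314)(389) ln(70.6/18) = 9476 × 1.367 = 12951 J.

Q ≈ 13000 J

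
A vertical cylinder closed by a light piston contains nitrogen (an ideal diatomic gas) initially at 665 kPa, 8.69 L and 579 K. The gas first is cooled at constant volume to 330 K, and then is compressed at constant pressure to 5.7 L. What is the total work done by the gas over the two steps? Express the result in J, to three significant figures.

W_total ≈ -1130 J

Step 1 (isochoric): W = 0 (constant volume).
After step 1: P = 379 kPa (V unchanged).
Step 2 (isobaric): W = PΔV = (379 kPa)(5.7 − 8.69 L) = -1133 J.
W_total = 0 − 1133 = -1133 J.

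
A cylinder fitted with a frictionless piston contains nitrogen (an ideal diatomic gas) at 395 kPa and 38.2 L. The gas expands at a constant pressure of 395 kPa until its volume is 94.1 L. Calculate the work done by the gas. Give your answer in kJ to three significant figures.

Isobaric: W = P ΔV.
W = (395 kPa)(94.1 − 38.2 L) = (395)(55.9) = 22080 J.

W ≈ 22.1 kJ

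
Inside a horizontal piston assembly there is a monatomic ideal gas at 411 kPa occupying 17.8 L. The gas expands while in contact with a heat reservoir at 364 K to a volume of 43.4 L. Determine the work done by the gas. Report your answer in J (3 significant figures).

Isothermal: W = nRT ln(V₂/V₁) = P₁V₁ ln(V₂/V₁).
P₁V₁ = (411 kPa)(17.8 L) = 7316 J.
W = 7316 × ln(43.4/17.8) = 7316 × 0.8913
W_by_gas = 6520 J.

W ≈ 6520 J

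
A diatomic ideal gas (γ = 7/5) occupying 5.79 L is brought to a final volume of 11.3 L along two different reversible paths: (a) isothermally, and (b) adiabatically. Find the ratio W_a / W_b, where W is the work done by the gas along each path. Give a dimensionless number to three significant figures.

W_a / W_b ≈ 1.14

Path (a) isothermal: W = P₁V₁ ln(V₂/V₁) → W_a/(P₁V₁) = 0.6687.
Path (b) adiabatic: W = P₁V₁(1 − (V₁/V₂)^(γ−1))/(γ−1) → W_b/(P₁V₁) = 0.5867.
W_a / W_b = 0.6687 / 0.5867 = 1.14.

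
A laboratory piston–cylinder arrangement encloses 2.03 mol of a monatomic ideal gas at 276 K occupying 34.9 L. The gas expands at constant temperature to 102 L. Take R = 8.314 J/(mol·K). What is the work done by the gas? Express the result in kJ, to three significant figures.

Isothermal: W = nRT ln(V₂/V₁).
W = (2.03)(8.314)(276) × ln(102/34.9)
  = 4658 × 1.072
W_by_gas = 4996 J.

W ≈ 5.00 kJ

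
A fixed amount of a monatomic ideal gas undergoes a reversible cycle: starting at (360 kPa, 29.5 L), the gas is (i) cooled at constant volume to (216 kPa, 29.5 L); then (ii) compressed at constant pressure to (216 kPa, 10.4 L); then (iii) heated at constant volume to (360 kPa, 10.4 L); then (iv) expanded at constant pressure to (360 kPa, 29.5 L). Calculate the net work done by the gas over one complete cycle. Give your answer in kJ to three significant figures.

W_net ≈ 2.75 kJ

Constant-volume legs do no work.
W(ii) = (216)(10.4 − 29.5) = -4126 J; W(iv) = (360)(29.5 − 10.4) = 6876 J.
W_net = -4126 + 6876 = 2750 J (the clockwise enclosed area).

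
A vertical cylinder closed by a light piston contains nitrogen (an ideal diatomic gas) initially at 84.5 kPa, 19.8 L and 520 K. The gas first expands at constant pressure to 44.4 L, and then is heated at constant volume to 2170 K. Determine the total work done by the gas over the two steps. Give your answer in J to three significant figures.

Step 1 (isobaric): W = PΔV = (84.5 kPa)(44.4 − 19.8 L) = 2079 J.
Step 2 (isochoric): W = 0 (constant volume).
W_total = 2079 + 0 = 2079 J.

W_total ≈ 2080 J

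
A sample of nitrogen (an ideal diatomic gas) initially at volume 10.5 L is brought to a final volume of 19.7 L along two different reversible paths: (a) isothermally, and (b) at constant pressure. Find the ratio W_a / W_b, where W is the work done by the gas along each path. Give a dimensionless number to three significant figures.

Path (a) isothermal: W = P₁V₁ ln(V₂/V₁) → W_a/(P₁V₁) = 0.6292.
Path (b) isobaric: W = P₁(V₂ − V₁) → W_b/(P₁V₁) = 0.8762.
W_a / W_b = 0.6292 / 0.8762 = 0.7182.

W_a / W_b ≈ 0.718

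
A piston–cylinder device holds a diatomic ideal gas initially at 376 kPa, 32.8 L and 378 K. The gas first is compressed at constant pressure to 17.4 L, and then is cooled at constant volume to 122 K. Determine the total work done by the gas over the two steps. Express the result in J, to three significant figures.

W_total ≈ -5790 J

Step 1 (isobaric): W = PΔV = (376 kPa)(17.4 − 32.8 L) = -5790 J.
Step 2 (isochoric): W = 0 (constant volume).
W_total = -5790 + 0 = -5790 J.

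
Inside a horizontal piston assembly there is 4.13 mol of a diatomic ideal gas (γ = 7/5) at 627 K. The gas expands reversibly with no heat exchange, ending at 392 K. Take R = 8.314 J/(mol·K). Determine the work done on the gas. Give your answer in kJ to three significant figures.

Adiabatic ⇒ Q = 0, so W_by = −ΔU = nCᵥ(T₁ − T₂).
Cᵥ = 5R/2 = 20.79 J/(mol·K).
W = (4.13)(20.79)(627 − 392) = 20173 J.
Work on gas = −W_by = -20173 J.

W ≈ -20.2 kJ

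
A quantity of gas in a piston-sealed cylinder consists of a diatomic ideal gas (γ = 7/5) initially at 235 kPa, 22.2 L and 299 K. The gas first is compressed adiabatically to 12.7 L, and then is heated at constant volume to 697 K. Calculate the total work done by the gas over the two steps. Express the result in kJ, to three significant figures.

W_total ≈ -3.26 kJ

Step 1 (adiabatic): W = (P₁V₁ − P₂V₂)/(γ−1) = (5217 − 6523)/0.4 = -3265 J.
Step 2 (isochoric): W = 0 (constant volume).
W_total = -3265 + 0 = -3265 J.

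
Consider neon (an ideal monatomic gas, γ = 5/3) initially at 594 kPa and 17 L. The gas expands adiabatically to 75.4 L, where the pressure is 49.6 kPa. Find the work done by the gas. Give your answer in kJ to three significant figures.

Adiabatic: W = (P₁V₁ − P₂V₂)/(γ − 1) with γ = 5/3.
P₁V₁ = 10098 J, P₂V₂ = 3740 J.
W = (10098 − 3740) / 0.6667 = 9537 J.

W ≈ 9.54 kJ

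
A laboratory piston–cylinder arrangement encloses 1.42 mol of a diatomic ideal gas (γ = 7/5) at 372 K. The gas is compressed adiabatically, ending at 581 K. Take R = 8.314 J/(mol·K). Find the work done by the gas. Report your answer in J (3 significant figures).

W ≈ -6170 J

Adiabatic ⇒ Q = 0, so W_by = −ΔU = nCᵥ(T₁ − T₂).
Cᵥ = 5R/2 = 20.79 J/(mol·K).
W = (1.42)(20.79)(372 − 581) = -6169 J.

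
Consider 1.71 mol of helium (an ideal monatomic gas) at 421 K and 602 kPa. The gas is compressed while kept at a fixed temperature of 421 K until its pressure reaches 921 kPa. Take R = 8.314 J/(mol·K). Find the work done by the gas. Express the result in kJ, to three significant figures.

Isothermal process: W = nRT ln(V₂/V₁) = nRT ln(P₁/P₂).
W = (1.71)(8.314)(421) × ln(602/921)
  = 5985 × ln(0.6536) = 5985 × -0.4252
W_by_gas = -2545 J.

W ≈ -2.54 kJ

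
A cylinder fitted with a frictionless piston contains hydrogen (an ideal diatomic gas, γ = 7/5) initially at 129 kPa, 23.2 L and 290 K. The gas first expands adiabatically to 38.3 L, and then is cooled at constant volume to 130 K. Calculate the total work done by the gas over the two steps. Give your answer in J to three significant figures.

Step 1 (adiabatic): W = (P₁V₁ − P₂V₂)/(γ−1) = (2993 − 2449)/0.4 = 1359 J.
Step 2 (isochoric): W = 0 (constant volume).
W_total = 1359 + 0 = 1359 J.

W_total ≈ 1360 J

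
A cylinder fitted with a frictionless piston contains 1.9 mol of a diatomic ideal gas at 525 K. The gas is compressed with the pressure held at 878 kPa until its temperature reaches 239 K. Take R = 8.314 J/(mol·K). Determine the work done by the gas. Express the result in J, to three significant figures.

W ≈ -4520 J

Isobaric: W = P ΔV = nR ΔT.
W = (1.9)(8.314)(239 − 525) = -4518 J.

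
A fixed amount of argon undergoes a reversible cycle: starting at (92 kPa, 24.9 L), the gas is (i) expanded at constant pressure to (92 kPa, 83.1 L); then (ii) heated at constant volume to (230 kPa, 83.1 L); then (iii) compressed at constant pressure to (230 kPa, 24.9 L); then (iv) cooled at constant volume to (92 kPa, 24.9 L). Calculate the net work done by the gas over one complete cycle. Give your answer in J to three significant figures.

Constant-volume legs do no work.
W(i) = (92)(83.1 − 24.9) = 5354 J; W(iii) = (230)(24.9 − 83.1) = -13386 J.
W_net = 5354 − 13386 = -8032 J (the counter-clockwise enclosed area).

W_net ≈ -8030 J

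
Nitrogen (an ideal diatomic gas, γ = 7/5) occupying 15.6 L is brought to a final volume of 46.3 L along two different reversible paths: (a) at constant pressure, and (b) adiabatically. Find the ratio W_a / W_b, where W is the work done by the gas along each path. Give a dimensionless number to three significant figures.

W_a / W_b ≈ 2.23

Path (a) isobaric: W = P₁(V₂ − V₁) → W_a/(P₁V₁) = 1.968.
Path (b) adiabatic: W = P₁V₁(1 − (V₁/V₂)^(γ−1))/(γ−1) → W_b/(P₁V₁) = 0.8821.
W_a / W_b = 1.968 / 0.8821 = 2.231.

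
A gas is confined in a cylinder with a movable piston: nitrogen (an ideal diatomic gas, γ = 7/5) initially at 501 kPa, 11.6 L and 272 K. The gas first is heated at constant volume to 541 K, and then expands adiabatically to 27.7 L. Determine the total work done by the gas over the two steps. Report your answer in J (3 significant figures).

Step 1 (isochoric): W = 0 (constant volume).
After step 1: P = 996.5 kPa (V unchanged).
Step 2 (adiabatic): W = (P₁V₁ − P₂V₂)/(γ−1) = (11559 − 8160)/0.4 = 8497 J.
W_total = 0 + 8497 = 8497 J.

W_total ≈ 8500 J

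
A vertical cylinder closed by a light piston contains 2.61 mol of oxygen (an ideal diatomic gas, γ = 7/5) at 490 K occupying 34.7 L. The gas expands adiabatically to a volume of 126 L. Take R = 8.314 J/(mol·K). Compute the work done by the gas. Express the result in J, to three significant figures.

Adiabatic: TV^(γ−1) = const with γ = 7/5.
T₂ = T₁ (V₁/V₂)^(γ−1) = 490 × (34.7/126)^0.4 = 490 × 0.597 = 292.5 K.
W_by = nCᵥ(T₁ − T₂) = (2.61)(20.79)(490 − 292.5) = 10712 J.

W ≈ 10700 J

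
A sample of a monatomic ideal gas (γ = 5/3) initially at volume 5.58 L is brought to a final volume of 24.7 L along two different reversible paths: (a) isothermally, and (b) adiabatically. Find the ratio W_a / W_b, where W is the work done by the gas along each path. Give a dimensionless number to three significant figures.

Path (a) isothermal: W = P₁V₁ ln(V₂/V₁) → W_a/(P₁V₁) = 1.488.
Path (b) adiabatic: W = P₁V₁(1 − (V₁/V₂)^(γ−1))/(γ−1) → W_b/(P₁V₁) = 0.9436.
W_a / W_b = 1.488 / 0.9436 = 1.577.

W_a / W_b ≈ 1.58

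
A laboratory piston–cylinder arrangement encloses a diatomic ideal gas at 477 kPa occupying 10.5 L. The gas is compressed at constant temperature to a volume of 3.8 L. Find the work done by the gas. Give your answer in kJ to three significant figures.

Isothermal: W = nRT ln(V₂/V₁) = P₁V₁ ln(V₂/V₁).
P₁V₁ = (477 kPa)(10.5 L) = 5008 J.
W = 5008 × ln(3.8/10.5) = 5008 × -1.016
W_by_gas = -5091 J.

W ≈ -5.09 kJ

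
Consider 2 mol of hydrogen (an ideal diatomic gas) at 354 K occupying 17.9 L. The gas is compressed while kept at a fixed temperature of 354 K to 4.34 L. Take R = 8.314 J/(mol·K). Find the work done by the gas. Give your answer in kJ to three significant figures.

W ≈ -8.34 kJ

Isothermal: W = nRT ln(V₂/V₁).
W = (2)(8.314)(354) × ln(4.34/17.9)
  = 5886 × -1.417
W_by_gas = -8340 J.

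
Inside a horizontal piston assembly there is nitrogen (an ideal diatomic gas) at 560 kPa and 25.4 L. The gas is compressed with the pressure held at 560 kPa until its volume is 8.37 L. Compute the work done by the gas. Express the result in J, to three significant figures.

W ≈ -9540 J

Isobaric: W = P ΔV.
W = (560 kPa)(8.37 − 25.4 L) = (560)(-17.03) = -9537 J.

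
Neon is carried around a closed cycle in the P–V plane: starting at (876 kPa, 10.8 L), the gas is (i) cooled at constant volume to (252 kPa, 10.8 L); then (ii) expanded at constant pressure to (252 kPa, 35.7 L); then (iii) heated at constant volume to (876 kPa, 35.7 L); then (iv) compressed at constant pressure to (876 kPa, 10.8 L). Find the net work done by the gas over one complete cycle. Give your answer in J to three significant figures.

Constant-volume legs do no work.
W(ii) = (252)(35.7 − 10.8) = 6275 J; W(iv) = (876)(10.8 − 35.7) = -21812 J.
W_net = 6275 − 21812 = -15538 J (the counter-clockwise enclosed area).

W_net ≈ -15500 J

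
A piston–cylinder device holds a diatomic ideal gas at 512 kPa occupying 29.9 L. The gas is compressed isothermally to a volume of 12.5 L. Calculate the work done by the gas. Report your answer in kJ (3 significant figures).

Isothermal: W = nRT ln(V₂/V₁) = P₁V₁ ln(V₂/V₁).
P₁V₁ = (512 kPa)(29.9 L) = 15309 J.
W = 15309 × ln(12.5/29.9) = 15309 × -0.8721
W_by_gas = -13351 J.

W ≈ -13.4 kJ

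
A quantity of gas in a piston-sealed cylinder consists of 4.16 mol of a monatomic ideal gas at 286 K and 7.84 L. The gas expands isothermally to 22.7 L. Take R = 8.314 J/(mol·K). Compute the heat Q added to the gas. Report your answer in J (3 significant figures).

Isothermal ⇒ ΔU = 0, so Q = W = nRT ln(V₂/V₁).
Q = (4.16)(8.314)(286) ln(22.7/7.84) = 9892 × 1.063 = 10516 J.

Q ≈ 10500 J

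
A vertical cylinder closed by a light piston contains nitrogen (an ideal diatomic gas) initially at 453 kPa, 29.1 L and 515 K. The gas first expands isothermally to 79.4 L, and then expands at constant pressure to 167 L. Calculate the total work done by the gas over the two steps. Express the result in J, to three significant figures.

Step 1 (isothermal): W = P₁V₁ ln(V₂/V₁) = (13182) ln(79.4/29.1) = 13232 J.
After step 1: P = 166 kPa, V = 79.4 L, T = 515 K.
Step 2 (isobaric): W = PΔV = (166 kPa)(167 − 79.4 L) = 14544 J.
W_total = 13232 + 14544 = 27776 J.

W_total ≈ 27800 J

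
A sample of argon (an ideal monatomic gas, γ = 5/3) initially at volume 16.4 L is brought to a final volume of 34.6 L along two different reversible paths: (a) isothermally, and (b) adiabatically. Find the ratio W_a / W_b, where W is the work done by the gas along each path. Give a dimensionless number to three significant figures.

W_a / W_b ≈ 1.27

Path (a) isothermal: W = P₁V₁ ln(V₂/V₁) → W_a/(P₁V₁) = 0.7466.
Path (b) adiabatic: W = P₁V₁(1 − (V₁/V₂)^(γ−1))/(γ−1) → W_b/(P₁V₁) = 0.5881.
W_a / W_b = 0.7466 / 0.5881 = 1.269.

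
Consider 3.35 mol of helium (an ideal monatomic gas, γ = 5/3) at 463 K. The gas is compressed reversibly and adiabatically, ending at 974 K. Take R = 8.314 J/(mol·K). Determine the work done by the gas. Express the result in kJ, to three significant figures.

Adiabatic ⇒ Q = 0, so W_by = −ΔU = nCᵥ(T₁ − T₂).
Cᵥ = 3R/2 = 12.47 J/(mol·K).
W = (3.35)(12.47)(463 − 974) = -21348 J.

W ≈ -21.3 kJ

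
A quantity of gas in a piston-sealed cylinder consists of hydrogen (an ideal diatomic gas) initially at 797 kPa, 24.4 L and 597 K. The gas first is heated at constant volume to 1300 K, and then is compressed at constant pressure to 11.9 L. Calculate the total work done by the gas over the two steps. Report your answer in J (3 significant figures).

W_total ≈ -21700 J

Step 1 (isochoric): W = 0 (constant volume).
After step 1: P = 1736 kPa (V unchanged).
Step 2 (isobaric): W = PΔV = (1736 kPa)(11.9 − 24.4 L) = -21694 J.
W_total = 0 − 21694 = -21694 J.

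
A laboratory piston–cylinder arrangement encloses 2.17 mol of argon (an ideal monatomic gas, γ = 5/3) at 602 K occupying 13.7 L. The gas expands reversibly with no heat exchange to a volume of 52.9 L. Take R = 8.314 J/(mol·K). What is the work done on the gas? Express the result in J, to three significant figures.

W ≈ -9670 J

Adiabatic: TV^(γ−1) = const with γ = 5/3.
T₂ = T₁ (V₁/V₂)^(γ−1) = 602 × (13.7/52.9)^0.667 = 602 × 0.4063 = 244.6 K.
W_by = nCᵥ(T₁ − T₂) = (2.17)(12.47)(602 − 244.6) = 9672 J.
Work on gas = −W_by = -9672 J.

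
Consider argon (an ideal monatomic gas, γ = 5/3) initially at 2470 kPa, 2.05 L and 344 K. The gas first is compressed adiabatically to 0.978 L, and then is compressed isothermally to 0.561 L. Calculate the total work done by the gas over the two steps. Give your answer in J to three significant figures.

W_total ≈ -9450 J

Step 1 (adiabatic): W = (P₁V₁ − P₂V₂)/(γ−1) = (5064 − 8293)/0.667 = -4845 J.
After step 1: P = 8480 kPa, V = 0.978 L, T = 563.4 K.
Step 2 (isothermal): W = P₁V₁ ln(V₂/V₁) = (8293) ln(0.561/0.978) = -4609 J.
W_total = -4845 − 4609 = -9454 J.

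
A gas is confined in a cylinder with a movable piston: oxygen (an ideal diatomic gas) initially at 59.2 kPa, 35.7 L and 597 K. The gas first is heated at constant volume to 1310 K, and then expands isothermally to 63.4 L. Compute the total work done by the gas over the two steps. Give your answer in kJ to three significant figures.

W_total ≈ 2.66 kJ

Step 1 (isochoric): W = 0 (constant volume).
After step 1: P = 129.9 kPa (V unchanged).
Step 2 (isothermal): W = P₁V₁ ln(V₂/V₁) = (4638) ln(63.4/35.7) = 2663 J.
W_total = 0 + 2663 = 2663 J.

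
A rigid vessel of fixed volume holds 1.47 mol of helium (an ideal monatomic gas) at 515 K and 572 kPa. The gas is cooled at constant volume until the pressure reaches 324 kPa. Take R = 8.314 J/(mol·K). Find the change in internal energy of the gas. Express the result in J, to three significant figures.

Constant volume ⇒ W = 0, so Q = ΔU = nCᵥΔT with Cᵥ = 3R/2 = 12.47 J/(mol·K).
At constant V, T₂/T₁ = P₂/P₁ ⇒ ΔT = T₁(P₂/P₁ − 1) = 515·(324/572 − 1) = -223.3 K.
ΔU = (1.47)(12.47)(-223.3) = -4093 J.

ΔU ≈ -4090 J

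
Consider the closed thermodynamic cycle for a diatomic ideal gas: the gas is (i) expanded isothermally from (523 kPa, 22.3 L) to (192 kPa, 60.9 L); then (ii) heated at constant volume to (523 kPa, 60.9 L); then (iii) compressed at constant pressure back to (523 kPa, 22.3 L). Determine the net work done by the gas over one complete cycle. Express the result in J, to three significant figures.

Leg (i): W = PᵢVᵢ ln(V_f/Vᵢ) = (11663) ln(60.9/22.3) = 11717 J.
Leg (ii): W = 0.
Leg (iii): W = PΔV = (523)(22.3 − 60.9) = -20188 J.
W_net = 11717 − 20188 = -8471 J.

W_net ≈ -8470 J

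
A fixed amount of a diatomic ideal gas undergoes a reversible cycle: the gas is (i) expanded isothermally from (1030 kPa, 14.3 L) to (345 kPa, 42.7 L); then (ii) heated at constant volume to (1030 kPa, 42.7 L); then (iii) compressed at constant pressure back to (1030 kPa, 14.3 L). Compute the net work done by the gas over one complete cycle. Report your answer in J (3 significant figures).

W_net ≈ -13100 J

Leg (i): W = PᵢVᵢ ln(V_f/Vᵢ) = (14729) ln(42.7/14.3) = 16113 J.
Leg (ii): W = 0.
Leg (iii): W = PΔV = (1030)(14.3 − 42.7) = -29252 J.
W_net = 16113 − 29252 = -13139 J.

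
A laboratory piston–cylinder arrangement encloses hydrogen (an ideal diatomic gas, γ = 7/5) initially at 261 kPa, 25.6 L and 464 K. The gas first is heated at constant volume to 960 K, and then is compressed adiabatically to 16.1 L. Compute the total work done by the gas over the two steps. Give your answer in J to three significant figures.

W_total ≈ -7040 J

Step 1 (isochoric): W = 0 (constant volume).
After step 1: P = 540 kPa (V unchanged).
Step 2 (adiabatic): W = (P₁V₁ − P₂V₂)/(γ−1) = (13824 − 16642)/0.4 = -7044 J.
W_total = 0 − 7044 = -7044 J.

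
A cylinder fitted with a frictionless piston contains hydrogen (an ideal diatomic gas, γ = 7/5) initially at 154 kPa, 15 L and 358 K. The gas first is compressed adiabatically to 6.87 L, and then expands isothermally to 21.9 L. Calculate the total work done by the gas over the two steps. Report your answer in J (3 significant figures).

Step 1 (adiabatic): W = (P₁V₁ − P₂V₂)/(γ−1) = (2310 − 3157)/0.4 = -2117 J.
After step 1: P = 459.5 kPa, V = 6.87 L, T = 489.3 K.
Step 2 (isothermal): W = P₁V₁ ln(V₂/V₁) = (3157) ln(21.9/6.87) = 3660 J.
W_total = -2117 + 3660 = 1543 J.

W_total ≈ 1540 J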